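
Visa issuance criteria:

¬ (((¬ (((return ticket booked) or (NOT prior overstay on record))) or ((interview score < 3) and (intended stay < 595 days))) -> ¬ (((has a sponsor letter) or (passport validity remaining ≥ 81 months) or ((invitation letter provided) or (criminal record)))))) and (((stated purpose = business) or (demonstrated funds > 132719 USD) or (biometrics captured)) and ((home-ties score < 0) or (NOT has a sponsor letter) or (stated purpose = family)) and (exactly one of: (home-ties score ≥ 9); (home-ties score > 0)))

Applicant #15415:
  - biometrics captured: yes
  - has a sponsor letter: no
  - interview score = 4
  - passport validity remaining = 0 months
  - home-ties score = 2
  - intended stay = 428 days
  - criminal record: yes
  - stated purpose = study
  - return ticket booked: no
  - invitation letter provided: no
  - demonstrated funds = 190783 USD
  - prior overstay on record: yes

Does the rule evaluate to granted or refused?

Atomic conditions:
  return ticket booked: no → false
  NOT prior overstay on record: yes → false
  interview score < 3: 4 < 3 is false
  intended stay < 595 days: 428 < 595 is true
  has a sponsor letter: no → false
  passport validity remaining ≥ 81 months: 0 ≥ 81 is false
  invitation letter provided: no → false
  criminal record: yes → true
  stated purpose = business: study == business is false
  demonstrated funds > 132719 USD: 190783 > 132719 is true
  biometrics captured: yes → true
  home-ties score < 0: 2 < 0 is false
  NOT has a sponsor letter: no → true
  stated purpose = family: study == family is false
  home-ties score ≥ 9: 2 ≥ 9 is false
  home-ties score > 0: 2 > 0 is true
Combine:
[1.1.1.1.1] false OR false = false
[1.1.1.1] NOT false = true
[1.1.1.2] false AND true = false
[1.1.1] true OR false = true
[1.1.2.1.3] false OR true = true
[1.1.2.1] false OR false OR true = true
[1.1.2] NOT true = false
[1.1] true → false = false
[1] NOT false = true
[2.1] false OR true OR true = true
[2.2] false OR true OR false = true
[2.3] exactly-one(false, true) = true
[2] true AND true AND true = true
[root] true AND true = true
Overall: true → granted

Granted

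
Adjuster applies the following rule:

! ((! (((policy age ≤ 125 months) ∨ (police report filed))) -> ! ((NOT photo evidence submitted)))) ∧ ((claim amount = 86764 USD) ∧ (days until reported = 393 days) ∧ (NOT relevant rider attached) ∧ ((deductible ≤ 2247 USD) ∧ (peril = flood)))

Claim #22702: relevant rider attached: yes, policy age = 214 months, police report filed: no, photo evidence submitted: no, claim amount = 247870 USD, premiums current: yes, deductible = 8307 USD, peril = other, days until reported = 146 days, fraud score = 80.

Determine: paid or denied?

Denied

Atomic conditions:
  policy age ≤ 125 months: 214 ≤ 125 is false
  police report filed: no → false
  NOT photo evidence submitted: no → true
  claim amount = 86764 USD: 247870 == 86764 is false
  days until reported = 393 days: 146 == 393 is false
  NOT relevant rider attached: yes → false
  deductible ≤ 2247 USD: 8307 ≤ 2247 is false
  peril = flood: other == flood is false
Combine:
[1.1.1.1] false OR false = false
[1.1.1] NOT false = true
[1.1.2] NOT true = false
[1.1] true → false = false
[1] NOT false = true
[2.4] false AND false = false
[2] false AND false AND false AND false = false
[root] true AND false = false
Overall: false → denied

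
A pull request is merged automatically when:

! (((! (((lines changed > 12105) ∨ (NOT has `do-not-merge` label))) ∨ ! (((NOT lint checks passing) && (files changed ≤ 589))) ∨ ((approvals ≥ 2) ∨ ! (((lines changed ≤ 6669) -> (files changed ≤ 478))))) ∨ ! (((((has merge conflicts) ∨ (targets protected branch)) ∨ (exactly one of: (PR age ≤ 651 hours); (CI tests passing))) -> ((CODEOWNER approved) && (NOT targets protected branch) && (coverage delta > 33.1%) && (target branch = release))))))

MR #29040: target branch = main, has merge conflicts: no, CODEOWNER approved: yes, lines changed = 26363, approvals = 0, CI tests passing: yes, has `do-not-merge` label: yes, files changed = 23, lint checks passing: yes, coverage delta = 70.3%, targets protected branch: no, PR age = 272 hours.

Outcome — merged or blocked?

Atomic conditions:
  lines changed > 12105: 26363 > 12105 is true
  NOT has `do-not-merge` label: yes → false
  NOT lint checks passing: yes → false
  files changed ≤ 589: 23 ≤ 589 is true
  approvals ≥ 2: 0 ≥ 2 is false
  lines changed ≤ 6669: 26363 ≤ 6669 is false
  files changed ≤ 478: 23 ≤ 478 is true
  has merge conflicts: no → false
  targets protected branch: no → false
  PR age ≤ 651 hours: 272 ≤ 651 is true
  CI tests passing: yes → true
  CODEOWNER approved: yes → true
  NOT targets protected branch: no → true
  coverage delta > 33.1%: 70.3 > 33.1 is true
  target branch = release: main == release is false
Combine:
[1.1.1.1] true OR false = true
[1.1.1] NOT true = false
[1.1.2.1] false AND true = false
[1.1.2] NOT false = true
[1.1.3.2.1] false → true (antecedent false ⇒ implication holds) = true
[1.1.3.2] NOT true = false
[1.1.3] false OR false = false
[1.1] false OR true OR false = true
[1.2.1.1.1] false OR false = false
[1.2.1.1.2] exactly-one(true, true) = false
[1.2.1.1] false OR false = false
[1.2.1.2] true AND true AND true AND false = false
[1.2.1] false → false (antecedent false ⇒ implication holds) = true
[1.2] NOT true = false
[1] true OR false = true
[root] NOT true = false
Overall: false → blocked

Blocked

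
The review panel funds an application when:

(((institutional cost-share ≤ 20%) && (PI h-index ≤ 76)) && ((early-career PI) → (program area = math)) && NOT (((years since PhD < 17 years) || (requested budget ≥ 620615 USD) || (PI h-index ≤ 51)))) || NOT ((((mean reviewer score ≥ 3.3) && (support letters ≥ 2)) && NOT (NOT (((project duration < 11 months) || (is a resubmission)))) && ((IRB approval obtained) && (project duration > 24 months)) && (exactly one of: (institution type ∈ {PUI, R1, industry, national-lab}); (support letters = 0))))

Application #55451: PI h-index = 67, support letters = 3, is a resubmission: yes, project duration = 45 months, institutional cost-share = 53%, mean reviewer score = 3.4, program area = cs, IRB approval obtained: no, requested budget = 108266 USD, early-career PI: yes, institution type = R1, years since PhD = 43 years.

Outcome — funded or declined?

Funded

Atomic conditions:
  institutional cost-share ≤ 20%: 53 ≤ 20 is false
  PI h-index ≤ 76: 67 ≤ 76 is true
  early-career PI: yes → true
  program area = math: cs == math is false
  years since PhD < 17 years: 43 < 17 is false
  requested budget ≥ 620615 USD: 108266 ≥ 620615 is false
  PI h-index ≤ 51: 67 ≤ 51 is false
  mean reviewer score ≥ 3.3: 3.4 ≥ 3.3 is true
  support letters ≥ 2: 3 ≥ 2 is true
  project duration < 11 months: 45 < 11 is false
  is a resubmission: yes → true
  IRB approval obtained: no → false
  project duration > 24 months: 45 > 24 is true
  institution type ∈ {PUI, R1, industry, national-lab}: R1 is in the set → true
  support letters = 0: 3 == 0 is false
Combine:
[1.1] false AND true = false
[1.2] true → false = false
[1.3.1] false OR false OR false = false
[1.3] NOT false = true
[1] false AND false AND true = false
[2.1.1] true AND true = true
[2.1.2.1.1] false OR true = true
[2.1.2.1] NOT true = false
[2.1.2] NOT false = true
[2.1.3] false AND true = false
[2.1.4] exactly-one(true, false) = true
[2.1] true AND true AND false AND true = false
[2] NOT false = true
[root] false OR true = true
Overall: true → funded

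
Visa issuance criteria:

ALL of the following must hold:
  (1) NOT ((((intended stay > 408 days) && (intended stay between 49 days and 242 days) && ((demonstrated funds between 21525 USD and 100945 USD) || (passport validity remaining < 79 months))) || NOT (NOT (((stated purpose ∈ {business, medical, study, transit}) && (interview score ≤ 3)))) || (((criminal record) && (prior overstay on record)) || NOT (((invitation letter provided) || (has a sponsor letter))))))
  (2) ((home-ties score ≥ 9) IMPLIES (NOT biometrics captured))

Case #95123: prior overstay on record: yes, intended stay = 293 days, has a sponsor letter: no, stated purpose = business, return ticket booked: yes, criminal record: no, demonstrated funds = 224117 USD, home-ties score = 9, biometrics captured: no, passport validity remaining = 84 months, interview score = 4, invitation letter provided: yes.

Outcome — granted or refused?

Granted

Atomic conditions:
  intended stay > 408 days: 293 > 408 is false
  intended stay between 49 days and 242 days: 293 in [49, 242] is false
  demonstrated funds between 21525 USD and 100945 USD: 224117 in [21525, 100945] is false
  passport validity remaining < 79 months: 84 < 79 is false
  stated purpose ∈ {business, medical, study, transit}: business is in the set → true
  interview score ≤ 3: 4 ≤ 3 is false
  criminal record: no → false
  prior overstay on record: yes → true
  invitation letter provided: yes → true
  has a sponsor letter: no → false
  home-ties score ≥ 9: 9 ≥ 9 is true
  NOT biometrics captured: no → true
Combine:
[1.1.1.3] false OR false = false
[1.1.1] false AND false AND false = false
[1.1.2.1.1] true AND false = false
[1.1.2.1] NOT false = true
[1.1.2] NOT true = false
[1.1.3.1] false AND true = false
[1.1.3.2.1] true OR false = true
[1.1.3.2] NOT true = false
[1.1.3] false OR false = false
[1.1] false OR false OR false = false
[1] NOT false = true
[2] true → true = true
[root] true AND true = true
Overall: true → granted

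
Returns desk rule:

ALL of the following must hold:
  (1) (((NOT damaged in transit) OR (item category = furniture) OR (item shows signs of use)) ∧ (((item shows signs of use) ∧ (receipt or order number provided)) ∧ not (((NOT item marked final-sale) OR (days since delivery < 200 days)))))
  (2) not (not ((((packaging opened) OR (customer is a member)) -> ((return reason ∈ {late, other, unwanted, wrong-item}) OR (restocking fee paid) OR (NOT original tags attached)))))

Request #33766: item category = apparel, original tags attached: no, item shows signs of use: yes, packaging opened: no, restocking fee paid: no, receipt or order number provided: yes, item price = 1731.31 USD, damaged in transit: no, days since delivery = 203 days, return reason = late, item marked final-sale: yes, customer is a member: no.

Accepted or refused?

Atomic conditions:
  NOT damaged in transit: no → true
  item category = furniture: apparel == furniture is false
  item shows signs of use: yes → true
  receipt or order number provided: yes → true
  NOT item marked final-sale: yes → false
  days since delivery < 200 days: 203 < 200 is false
  packaging opened: no → false
  customer is a member: no → false
  return reason ∈ {late, other, unwanted, wrong-item}: late is in the set → true
  restocking fee paid: no → false
  NOT original tags attached: no → true
Combine:
[1.1] true OR false OR true = true
[1.2.1] true AND true = true
[1.2.2.1] false OR false = false
[1.2.2] NOT false = true
[1.2] true AND true = true
[1] true AND true = true
[2.1.1.1] false OR false = false
[2.1.1.2] true OR false OR true = true
[2.1.1] false → true (antecedent false ⇒ implication holds) = true
[2.1] NOT true = false
[2] NOT false = true
[root] true AND true = true
Overall: true → accepted

Accepted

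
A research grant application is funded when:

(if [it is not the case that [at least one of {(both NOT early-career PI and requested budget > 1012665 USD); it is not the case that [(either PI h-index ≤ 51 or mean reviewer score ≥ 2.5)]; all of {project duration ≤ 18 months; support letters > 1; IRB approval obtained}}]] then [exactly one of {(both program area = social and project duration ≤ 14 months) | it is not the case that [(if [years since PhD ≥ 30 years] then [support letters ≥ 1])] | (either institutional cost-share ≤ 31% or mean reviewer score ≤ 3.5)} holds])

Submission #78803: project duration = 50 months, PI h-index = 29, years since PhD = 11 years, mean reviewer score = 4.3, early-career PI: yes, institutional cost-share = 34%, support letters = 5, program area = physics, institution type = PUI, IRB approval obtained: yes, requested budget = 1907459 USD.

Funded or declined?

Declined

Atomic conditions:
  NOT early-career PI: yes → false
  requested budget > 1012665 USD: 1907459 > 1012665 is true
  PI h-index ≤ 51: 29 ≤ 51 is true
  mean reviewer score ≥ 2.5: 4.3 ≥ 2.5 is true
  project duration ≤ 18 months: 50 ≤ 18 is false
  support letters > 1: 5 > 1 is true
  IRB approval obtained: yes → true
  program area = social: physics == social is false
  project duration ≤ 14 months: 50 ≤ 14 is false
  years since PhD ≥ 30 years: 11 ≥ 30 is false
  support letters ≥ 1: 5 ≥ 1 is true
  institutional cost-share ≤ 31%: 34 ≤ 31 is false
  mean reviewer score ≤ 3.5: 4.3 ≤ 3.5 is false
Combine:
[1.1.1] false AND true = false
[1.1.2.1] true OR true = true
[1.1.2] NOT true = false
[1.1.3] false AND true AND true = false
[1.1] false OR false OR false = false
[1] NOT false = true
[2.1] false AND false = false
[2.2.1] false → true (antecedent false ⇒ implication holds) = true
[2.2] NOT true = false
[2.3] false OR false = false
[2] exactly-one(false, false, false) = false
[root] true → false = false
Overall: false → declined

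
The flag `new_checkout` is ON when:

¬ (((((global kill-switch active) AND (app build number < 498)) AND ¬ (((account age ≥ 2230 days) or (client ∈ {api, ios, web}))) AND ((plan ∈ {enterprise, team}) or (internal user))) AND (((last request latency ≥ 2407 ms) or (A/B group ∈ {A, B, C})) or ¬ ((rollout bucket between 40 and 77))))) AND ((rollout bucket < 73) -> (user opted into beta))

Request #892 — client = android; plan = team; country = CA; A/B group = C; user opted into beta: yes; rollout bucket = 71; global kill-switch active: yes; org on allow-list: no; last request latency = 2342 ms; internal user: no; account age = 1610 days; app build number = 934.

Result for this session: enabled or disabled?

Enabled

Atomic conditions:
  global kill-switch active: yes → true
  app build number < 498: 934 < 498 is false
  account age ≥ 2230 days: 1610 ≥ 2230 is false
  client ∈ {api, ios, web}: android is not in the set → false
  plan ∈ {enterprise, team}: team is in the set → true
  internal user: no → false
  last request latency ≥ 2407 ms: 2342 ≥ 2407 is false
  A/B group ∈ {A, B, C}: C is in the set → true
  rollout bucket between 40 and 77: 71 in [40, 77] is true
  rollout bucket < 73: 71 < 73 is true
  user opted into beta: yes → true
Combine:
[1.1.1.1] true AND false = false
[1.1.1.2.1] false OR false = false
[1.1.1.2] NOT false = true
[1.1.1.3] true OR false = true
[1.1.1] false AND true AND true = false
[1.1.2.1] false OR true = true
[1.1.2.2] NOT true = false
[1.1.2] true OR false = true
[1.1] false AND true = false
[1] NOT false = true
[2] true → true = true
[root] true AND true = true
Overall: true → enabled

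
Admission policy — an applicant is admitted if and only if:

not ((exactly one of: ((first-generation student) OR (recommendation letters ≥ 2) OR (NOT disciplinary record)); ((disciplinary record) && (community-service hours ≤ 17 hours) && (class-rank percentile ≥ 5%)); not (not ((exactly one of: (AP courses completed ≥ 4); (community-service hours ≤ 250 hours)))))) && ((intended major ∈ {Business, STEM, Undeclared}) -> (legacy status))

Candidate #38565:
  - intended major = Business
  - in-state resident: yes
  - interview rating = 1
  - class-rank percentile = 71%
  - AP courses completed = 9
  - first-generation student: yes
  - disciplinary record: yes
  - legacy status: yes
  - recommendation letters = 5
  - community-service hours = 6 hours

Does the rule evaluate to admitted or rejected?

Atomic conditions:
  first-generation student: yes → true
  recommendation letters ≥ 2: 5 ≥ 2 is true
  NOT disciplinary record: yes → false
  disciplinary record: yes → true
  community-service hours ≤ 17 hours: 6 ≤ 17 is true
  class-rank percentile ≥ 5%: 71 ≥ 5 is true
  AP courses completed ≥ 4: 9 ≥ 4 is true
  community-service hours ≤ 250 hours: 6 ≤ 250 is true
  intended major ∈ {Business, STEM, Undeclared}: Business is in the set → true
  legacy status: yes → true
Combine:
[1.1.1] true OR true OR false = true
[1.1.2] true AND true AND true = true
[1.1.3.1.1] exactly-one(true, true) = false
[1.1.3.1] NOT false = true
[1.1.3] NOT true = false
[1.1] exactly-one(true, true, false) = false
[1] NOT false = true
[2] true → true = true
[root] true AND true = true
Overall: true → admitted

Admitted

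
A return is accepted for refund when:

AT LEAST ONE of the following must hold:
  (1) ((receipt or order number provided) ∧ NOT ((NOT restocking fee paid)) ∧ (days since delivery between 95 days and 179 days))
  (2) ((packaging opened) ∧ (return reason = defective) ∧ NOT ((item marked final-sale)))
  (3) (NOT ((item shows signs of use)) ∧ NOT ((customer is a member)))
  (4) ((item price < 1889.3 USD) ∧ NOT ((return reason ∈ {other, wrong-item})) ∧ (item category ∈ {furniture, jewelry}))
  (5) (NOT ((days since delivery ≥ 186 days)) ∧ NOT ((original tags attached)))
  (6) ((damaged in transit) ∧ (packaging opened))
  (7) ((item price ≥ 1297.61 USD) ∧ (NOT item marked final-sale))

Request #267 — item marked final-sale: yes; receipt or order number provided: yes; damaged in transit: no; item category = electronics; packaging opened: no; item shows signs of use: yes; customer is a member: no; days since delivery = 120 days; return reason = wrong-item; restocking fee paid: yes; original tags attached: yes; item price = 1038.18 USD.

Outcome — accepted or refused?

Atomic conditions:
  receipt or order number provided: yes → true
  NOT restocking fee paid: yes → false
  days since delivery between 95 days and 179 days: 120 in [95, 179] is true
  packaging opened: no → false
  return reason = defective: wrong-item == defective is false
  item marked final-sale: yes → true
  item shows signs of use: yes → true
  customer is a member: no → false
  item price < 1889.3 USD: 1038.18 < 1889.3 is true
  return reason ∈ {other, wrong-item}: wrong-item is in the set → true
  item category ∈ {furniture, jewelry}: electronics is not in the set → false
  days since delivery ≥ 186 days: 120 ≥ 186 is false
  original tags attached: yes → true
  damaged in transit: no → false
  item price ≥ 1297.61 USD: 1038.18 ≥ 1297.61 is false
  NOT item marked final-sale: yes → false
Combine:
[1.2] NOT false = true
[1] true AND true AND true = true
[2.3] NOT true = false
[2] false AND false AND false = false
[3.1] NOT true = false
[3.2] NOT false = true
[3] false AND true = false
[4.2] NOT true = false
[4] true AND false AND false = false
[5.1] NOT false = true
[5.2] NOT true = false
[5] true AND false = false
[6] false AND false = false
[7] false AND false = false
[root] true OR false OR false OR false OR false OR false OR false = true
Overall: true → accepted

Accepted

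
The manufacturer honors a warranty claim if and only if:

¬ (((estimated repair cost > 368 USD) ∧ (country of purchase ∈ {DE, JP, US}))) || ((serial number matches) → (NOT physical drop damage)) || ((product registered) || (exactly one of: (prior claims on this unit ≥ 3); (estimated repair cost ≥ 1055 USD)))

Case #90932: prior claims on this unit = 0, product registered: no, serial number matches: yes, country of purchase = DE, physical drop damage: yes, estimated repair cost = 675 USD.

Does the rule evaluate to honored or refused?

Refused

Atomic conditions:
  estimated repair cost > 368 USD: 675 > 368 is true
  country of purchase ∈ {DE, JP, US}: DE is in the set → true
  serial number matches: yes → true
  NOT physical drop damage: yes → false
  product registered: no → false
  prior claims on this unit ≥ 3: 0 ≥ 3 is false
  estimated repair cost ≥ 1055 USD: 675 ≥ 1055 is false
Combine:
[1.1] true AND true = true
[1] NOT true = false
[2] true → false = false
[3.2] exactly-one(false, false) = false
[3] false OR false = false
[root] false OR false OR false = false
Overall: false → refused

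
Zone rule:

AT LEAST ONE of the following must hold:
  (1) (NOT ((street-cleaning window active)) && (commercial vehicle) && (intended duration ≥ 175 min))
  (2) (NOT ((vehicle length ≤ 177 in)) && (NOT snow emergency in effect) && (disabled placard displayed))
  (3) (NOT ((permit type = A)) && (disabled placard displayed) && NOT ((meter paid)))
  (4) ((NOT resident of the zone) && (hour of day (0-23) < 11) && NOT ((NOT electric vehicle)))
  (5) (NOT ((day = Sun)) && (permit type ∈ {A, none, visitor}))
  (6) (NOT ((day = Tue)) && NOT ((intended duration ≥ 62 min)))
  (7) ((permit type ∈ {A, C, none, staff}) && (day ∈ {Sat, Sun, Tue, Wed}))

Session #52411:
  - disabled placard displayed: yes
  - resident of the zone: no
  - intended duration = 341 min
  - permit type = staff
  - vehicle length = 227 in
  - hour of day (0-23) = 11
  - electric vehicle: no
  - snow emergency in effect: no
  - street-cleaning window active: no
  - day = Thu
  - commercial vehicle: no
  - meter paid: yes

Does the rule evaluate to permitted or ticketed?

Permitted

Atomic conditions:
  street-cleaning window active: no → false
  commercial vehicle: no → false
  intended duration ≥ 175 min: 341 ≥ 175 is true
  vehicle length ≤ 177 in: 227 ≤ 177 is false
  NOT snow emergency in effect: no → true
  disabled placard displayed: yes → true
  permit type = A: staff == A is false
  meter paid: yes → true
  NOT resident of the zone: no → true
  hour of day (0-23) < 11: 11 < 11 is false
  NOT electric vehicle: no → true
  day = Sun: Thu == Sun is false
  permit type ∈ {A, none, visitor}: staff is not in the set → false
  day = Tue: Thu == Tue is false
  intended duration ≥ 62 min: 341 ≥ 62 is true
  permit type ∈ {A, C, none, staff}: staff is in the set → true
  day ∈ {Sat, Sun, Tue, Wed}: Thu is not in the set → false
Combine:
[1.1] NOT false = true
[1] true AND false AND true = false
[2.1] NOT false = true
[2] true AND true AND true = true
[3.1] NOT false = true
[3.3] NOT true = false
[3] true AND true AND false = false
[4.3] NOT true = false
[4] true AND false AND false = false
[5.1] NOT false = true
[5] true AND false = false
[6.1] NOT false = true
[6.2] NOT true = false
[6] true AND false = false
[7] true AND false = false
[root] false OR true OR false OR false OR false OR false OR false = true
Overall: true → permitted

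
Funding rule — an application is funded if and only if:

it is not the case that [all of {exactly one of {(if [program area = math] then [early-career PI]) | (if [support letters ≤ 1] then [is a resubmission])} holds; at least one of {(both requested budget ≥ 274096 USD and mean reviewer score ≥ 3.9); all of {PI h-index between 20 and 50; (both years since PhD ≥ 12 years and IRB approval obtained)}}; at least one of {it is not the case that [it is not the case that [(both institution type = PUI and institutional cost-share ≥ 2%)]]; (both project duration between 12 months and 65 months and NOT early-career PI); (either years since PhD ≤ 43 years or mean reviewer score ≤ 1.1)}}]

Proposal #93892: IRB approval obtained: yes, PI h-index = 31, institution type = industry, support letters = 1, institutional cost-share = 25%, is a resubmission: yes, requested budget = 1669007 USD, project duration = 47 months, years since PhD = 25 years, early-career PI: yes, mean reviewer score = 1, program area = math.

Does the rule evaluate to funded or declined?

Atomic conditions:
  program area = math: math == math is true
  early-career PI: yes → true
  support letters ≤ 1: 1 ≤ 1 is true
  is a resubmission: yes → true
  requested budget ≥ 274096 USD: 1669007 ≥ 274096 is true
  mean reviewer score ≥ 3.9: 1 ≥ 3.9 is false
  PI h-index between 20 and 50: 31 in [20, 50] is true
  years since PhD ≥ 12 years: 25 ≥ 12 is true
  IRB approval obtained: yes → true
  institution type = PUI: industry == PUI is false
  institutional cost-share ≥ 2%: 25 ≥ 2 is true
  project duration between 12 months and 65 months: 47 in [12, 65] is true
  NOT early-career PI: yes → false
  years since PhD ≤ 43 years: 25 ≤ 43 is true
  mean reviewer score ≤ 1.1: 1 ≤ 1.1 is true
Combine:
[1.1.1] true → true = true
[1.1.2] true → true = true
[1.1] exactly-one(true, true) = false
[1.2.1] true AND false = false
[1.2.2.2] true AND true = true
[1.2.2] true AND true = true
[1.2] false OR true = true
[1.3.1.1.1] false AND true = false
[1.3.1.1] NOT false = true
[1.3.1] NOT true = false
[1.3.2] true AND false = false
[1.3.3] true OR true = true
[1.3] false OR false OR true = true
[1] false AND true AND true = false
[root] NOT false = true
Overall: true → funded

Funded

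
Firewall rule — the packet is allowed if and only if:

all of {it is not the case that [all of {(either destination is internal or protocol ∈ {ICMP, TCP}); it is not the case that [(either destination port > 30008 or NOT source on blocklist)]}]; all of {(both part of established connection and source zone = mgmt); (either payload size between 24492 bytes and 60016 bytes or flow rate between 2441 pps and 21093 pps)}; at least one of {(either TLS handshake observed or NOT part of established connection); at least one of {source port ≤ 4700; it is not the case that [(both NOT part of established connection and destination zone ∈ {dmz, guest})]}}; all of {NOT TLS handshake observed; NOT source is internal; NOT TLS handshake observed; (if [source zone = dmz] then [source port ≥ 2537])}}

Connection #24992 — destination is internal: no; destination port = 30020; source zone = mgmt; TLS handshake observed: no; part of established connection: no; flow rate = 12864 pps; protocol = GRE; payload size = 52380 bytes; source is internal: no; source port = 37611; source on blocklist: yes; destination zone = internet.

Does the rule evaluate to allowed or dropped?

Dropped

Atomic conditions:
  destination is internal: no → false
  protocol ∈ {ICMP, TCP}: GRE is not in the set → false
  destination port > 30008: 30020 > 30008 is true
  NOT source on blocklist: yes → false
  part of established connection: no → false
  source zone = mgmt: mgmt == mgmt is true
  payload size between 24492 bytes and 60016 bytes: 52380 in [24492, 60016] is true
  flow rate between 2441 pps and 21093 pps: 12864 in [2441, 21093] is true
  TLS handshake observed: no → false
  NOT part of established connection: no → true
  source port ≤ 4700: 37611 ≤ 4700 is false
  destination zone ∈ {dmz, guest}: internet is not in the set → false
  NOT TLS handshake observed: no → true
  NOT source is internal: no → true
  source zone = dmz: mgmt == dmz is false
  source port ≥ 2537: 37611 ≥ 2537 is true
Combine:
[1.1.1] false OR false = false
[1.1.2.1] true OR false = true
[1.1.2] NOT true = false
[1.1] false AND false = false
[1] NOT false = true
[2.1] false AND true = false
[2.2] true OR true = true
[2] false AND true = false
[3.1] false OR true = true
[3.2.2.1] true AND false = false
[3.2.2] NOT false = true
[3.2] false OR true = true
[3] true OR true = true
[4.4] false → true (antecedent false ⇒ implication holds) = true
[4] true AND true AND true AND true = true
[root] true AND false AND true AND true = false
Overall: false → dropped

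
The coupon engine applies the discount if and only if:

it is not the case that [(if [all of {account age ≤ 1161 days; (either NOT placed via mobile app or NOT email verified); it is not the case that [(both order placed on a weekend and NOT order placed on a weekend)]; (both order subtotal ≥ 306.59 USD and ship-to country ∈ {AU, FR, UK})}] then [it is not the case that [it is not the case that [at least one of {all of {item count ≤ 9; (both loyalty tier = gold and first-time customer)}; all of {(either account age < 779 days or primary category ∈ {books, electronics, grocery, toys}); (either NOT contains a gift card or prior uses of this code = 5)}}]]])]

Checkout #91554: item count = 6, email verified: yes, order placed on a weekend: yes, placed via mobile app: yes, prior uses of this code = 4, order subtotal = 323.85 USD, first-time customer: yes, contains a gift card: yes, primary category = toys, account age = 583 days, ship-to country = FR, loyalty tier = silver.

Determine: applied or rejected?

Rejected

Atomic conditions:
  account age ≤ 1161 days: 583 ≤ 1161 is true
  NOT placed via mobile app: yes → false
  NOT email verified: yes → false
  order placed on a weekend: yes → true
  NOT order placed on a weekend: yes → false
  order subtotal ≥ 306.59 USD: 323.85 ≥ 306.59 is true
  ship-to country ∈ {AU, FR, UK}: FR is in the set → true
  item count ≤ 9: 6 ≤ 9 is true
  loyalty tier = gold: silver == gold is false
  first-time customer: yes → true
  account age < 779 days: 583 < 779 is true
  primary category ∈ {books, electronics, grocery, toys}: toys is in the set → true
  NOT contains a gift card: yes → false
  prior uses of this code = 5: 4 == 5 is false
Combine:
[1.1.2] false OR false = false
[1.1.3.1] true AND false = false
[1.1.3] NOT false = true
[1.1.4] true AND true = true
[1.1] true AND false AND true AND true = false
[1.2.1.1.1.2] false AND true = false
[1.2.1.1.1] true AND false = false
[1.2.1.1.2.1] true OR true = true
[1.2.1.1.2.2] false OR false = false
[1.2.1.1.2] true AND false = false
[1.2.1.1] false OR false = false
[1.2.1] NOT false = true
[1.2] NOT true = false
[1] false → false (antecedent false ⇒ implication holds) = true
[root] NOT true = false
Overall: false → rejected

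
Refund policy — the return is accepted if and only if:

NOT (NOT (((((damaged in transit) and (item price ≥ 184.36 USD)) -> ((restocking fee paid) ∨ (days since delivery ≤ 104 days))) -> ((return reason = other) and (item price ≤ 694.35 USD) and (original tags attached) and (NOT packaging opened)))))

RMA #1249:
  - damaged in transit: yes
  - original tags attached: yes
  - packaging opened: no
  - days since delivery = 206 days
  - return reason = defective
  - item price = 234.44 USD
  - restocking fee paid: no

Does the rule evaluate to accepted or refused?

Atomic conditions:
  damaged in transit: yes → true
  item price ≥ 184.36 USD: 234.44 ≥ 184.36 is true
  restocking fee paid: no → false
  days since delivery ≤ 104 days: 206 ≤ 104 is false
  return reason = other: defective == other is false
  item price ≤ 694.35 USD: 234.44 ≤ 694.35 is true
  original tags attached: yes → true
  NOT packaging opened: no → true
Combine:
[1.1.1.1] true AND true = true
[1.1.1.2] false OR false = false
[1.1.1] true → false = false
[1.1.2] false AND true AND true AND true = false
[1.1] false → false (antecedent false ⇒ implication holds) = true
[1] NOT true = false
[root] NOT false = true
Overall: true → accepted

Accepted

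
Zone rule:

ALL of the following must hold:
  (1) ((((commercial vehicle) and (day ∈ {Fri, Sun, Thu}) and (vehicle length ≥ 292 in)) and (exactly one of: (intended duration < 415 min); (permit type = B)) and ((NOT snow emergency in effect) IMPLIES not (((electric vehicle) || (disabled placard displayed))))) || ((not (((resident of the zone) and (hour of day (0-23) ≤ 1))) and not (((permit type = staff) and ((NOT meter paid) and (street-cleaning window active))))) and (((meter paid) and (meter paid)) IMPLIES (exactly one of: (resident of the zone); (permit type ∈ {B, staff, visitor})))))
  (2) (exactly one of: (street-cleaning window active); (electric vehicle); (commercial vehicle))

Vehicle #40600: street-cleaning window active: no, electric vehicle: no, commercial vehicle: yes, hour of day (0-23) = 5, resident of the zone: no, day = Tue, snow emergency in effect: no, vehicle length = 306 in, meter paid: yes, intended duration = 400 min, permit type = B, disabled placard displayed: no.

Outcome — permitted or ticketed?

Atomic conditions:
  commercial vehicle: yes → true
  day ∈ {Fri, Sun, Thu}: Tue is not in the set → false
  vehicle length ≥ 292 in: 306 ≥ 292 is true
  intended duration < 415 min: 400 < 415 is true
  permit type = B: B == B is true
  NOT snow emergency in effect: no → true
  electric vehicle: no → false
  disabled placard displayed: no → false
  resident of the zone: no → false
  hour of day (0-23) ≤ 1: 5 ≤ 1 is false
  permit type = staff: B == staff is false
  NOT meter paid: yes → false
  street-cleaning window active: no → false
  meter paid: yes → true
  permit type ∈ {B, staff, visitor}: B is in the set → true
Combine:
[1.1.1] true AND false AND true = false
[1.1.2] exactly-one(true, true) = false
[1.1.3.2.1] false OR false = false
[1.1.3.2] NOT false = true
[1.1.3] true → true = true
[1.1] false AND false AND true = false
[1.2.1.1.1] false AND false = false
[1.2.1.1] NOT false = true
[1.2.1.2.1.2] false AND false = false
[1.2.1.2.1] false AND false = false
[1.2.1.2] NOT false = true
[1.2.1] true AND true = true
[1.2.2.1] true AND true = true
[1.2.2.2] exactly-one(false, true) = true
[1.2.2] true → true = true
[1.2] true AND true = true
[1] false OR true = true
[2] exactly-one(false, false, true) = true
[root] true AND true = true
Overall: true → permitted

Permitted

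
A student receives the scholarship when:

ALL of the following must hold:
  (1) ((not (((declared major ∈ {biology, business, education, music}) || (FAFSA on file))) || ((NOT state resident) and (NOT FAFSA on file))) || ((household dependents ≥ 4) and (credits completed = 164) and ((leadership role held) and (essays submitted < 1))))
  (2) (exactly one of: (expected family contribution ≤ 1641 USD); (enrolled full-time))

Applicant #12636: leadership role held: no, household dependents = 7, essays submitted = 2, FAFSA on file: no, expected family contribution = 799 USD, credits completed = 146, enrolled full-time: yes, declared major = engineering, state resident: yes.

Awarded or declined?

Atomic conditions:
  declared major ∈ {biology, business, education, music}: engineering is not in the set → false
  FAFSA on file: no → false
  NOT state resident: yes → false
  NOT FAFSA on file: no → true
  household dependents ≥ 4: 7 ≥ 4 is true
  credits completed = 164: 146 == 164 is false
  leadership role held: no → false
  essays submitted < 1: 2 < 1 is false
  expected family contribution ≤ 1641 USD: 799 ≤ 1641 is true
  enrolled full-time: yes → true
Combine:
[1.1.1.1] false OR false = false
[1.1.1] NOT false = true
[1.1.2] false AND true = false
[1.1] true OR false = true
[1.2.3] false AND false = false
[1.2] true AND false AND false = false
[1] true OR false = true
[2] exactly-one(true, true) = false
[root] true AND false = false
Overall: false → declined

Declined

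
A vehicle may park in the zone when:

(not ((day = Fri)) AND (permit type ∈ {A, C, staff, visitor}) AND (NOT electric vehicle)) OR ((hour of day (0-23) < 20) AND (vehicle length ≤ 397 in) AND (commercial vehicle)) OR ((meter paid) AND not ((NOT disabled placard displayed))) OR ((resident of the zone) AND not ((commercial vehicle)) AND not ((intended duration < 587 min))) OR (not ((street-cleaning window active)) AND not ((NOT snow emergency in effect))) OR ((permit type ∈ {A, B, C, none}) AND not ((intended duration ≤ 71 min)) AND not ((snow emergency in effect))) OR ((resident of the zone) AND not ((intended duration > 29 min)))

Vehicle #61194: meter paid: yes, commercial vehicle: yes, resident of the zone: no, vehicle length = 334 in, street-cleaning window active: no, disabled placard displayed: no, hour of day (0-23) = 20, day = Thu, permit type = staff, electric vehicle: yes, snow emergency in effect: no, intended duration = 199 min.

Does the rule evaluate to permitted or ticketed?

Ticketed

Atomic conditions:
  day = Fri: Thu == Fri is false
  permit type ∈ {A, C, staff, visitor}: staff is in the set → true
  NOT electric vehicle: yes → false
  hour of day (0-23) < 20: 20 < 20 is false
  vehicle length ≤ 397 in: 334 ≤ 397 is true
  commercial vehicle: yes → true
  meter paid: yes → true
  NOT disabled placard displayed: no → true
  resident of the zone: no → false
  intended duration < 587 min: 199 < 587 is true
  street-cleaning window active: no → false
  NOT snow emergency in effect: no → true
  permit type ∈ {A, B, C, none}: staff is not in the set → false
  intended duration ≤ 71 min: 199 ≤ 71 is false
  snow emergency in effect: no → false
  intended duration > 29 min: 199 > 29 is true
Combine:
[1.1] NOT false = true
[1] true AND true AND false = false
[2] false AND true AND true = false
[3.2] NOT true = false
[3] true AND false = false
[4.2] NOT true = false
[4.3] NOT true = false
[4] false AND false AND false = false
[5.1] NOT false = true
[5.2] NOT true = false
[5] true AND false = false
[6.2] NOT false = true
[6.3] NOT false = true
[6] false AND true AND true = false
[7.2] NOT true = false
[7] false AND false = false
[root] false OR false OR false OR false OR false OR false OR false = false
Overall: false → ticketed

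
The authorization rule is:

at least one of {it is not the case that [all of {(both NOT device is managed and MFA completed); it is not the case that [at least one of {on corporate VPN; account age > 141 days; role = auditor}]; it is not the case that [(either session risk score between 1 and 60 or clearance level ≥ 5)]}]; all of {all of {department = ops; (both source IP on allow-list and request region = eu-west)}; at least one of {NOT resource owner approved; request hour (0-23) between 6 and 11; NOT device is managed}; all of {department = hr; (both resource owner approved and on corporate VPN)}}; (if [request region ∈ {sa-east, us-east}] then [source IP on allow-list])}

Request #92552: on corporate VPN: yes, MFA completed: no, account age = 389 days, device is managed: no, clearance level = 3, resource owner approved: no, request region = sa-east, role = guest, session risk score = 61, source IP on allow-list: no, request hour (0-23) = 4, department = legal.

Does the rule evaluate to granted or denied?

Granted

Atomic conditions:
  NOT device is managed: no → true
  MFA completed: no → false
  on corporate VPN: yes → true
  account age > 141 days: 389 > 141 is true
  role = auditor: guest == auditor is false
  session risk score between 1 and 60: 61 in [1, 60] is false
  clearance level ≥ 5: 3 ≥ 5 is false
  department = ops: legal == ops is false
  source IP on allow-list: no → false
  request region = eu-west: sa-east == eu-west is false
  NOT resource owner approved: no → true
  request hour (0-23) between 6 and 11: 4 in [6, 11] is false
  department = hr: legal == hr is false
  resource owner approved: no → false
  request region ∈ {sa-east, us-east}: sa-east is in the set → true
Combine:
[1.1.1] true AND false = false
[1.1.2.1] true OR true OR false = true
[1.1.2] NOT true = false
[1.1.3.1] false OR false = false
[1.1.3] NOT false = true
[1.1] false AND false AND true = false
[1] NOT false = true
[2.1.2] false AND false = false
[2.1] false AND false = false
[2.2] true OR false OR true = true
[2.3.2] false AND true = false
[2.3] false AND false = false
[2] false AND true AND false = false
[3] true → false = false
[root] true OR false OR false = true
Overall: true → granted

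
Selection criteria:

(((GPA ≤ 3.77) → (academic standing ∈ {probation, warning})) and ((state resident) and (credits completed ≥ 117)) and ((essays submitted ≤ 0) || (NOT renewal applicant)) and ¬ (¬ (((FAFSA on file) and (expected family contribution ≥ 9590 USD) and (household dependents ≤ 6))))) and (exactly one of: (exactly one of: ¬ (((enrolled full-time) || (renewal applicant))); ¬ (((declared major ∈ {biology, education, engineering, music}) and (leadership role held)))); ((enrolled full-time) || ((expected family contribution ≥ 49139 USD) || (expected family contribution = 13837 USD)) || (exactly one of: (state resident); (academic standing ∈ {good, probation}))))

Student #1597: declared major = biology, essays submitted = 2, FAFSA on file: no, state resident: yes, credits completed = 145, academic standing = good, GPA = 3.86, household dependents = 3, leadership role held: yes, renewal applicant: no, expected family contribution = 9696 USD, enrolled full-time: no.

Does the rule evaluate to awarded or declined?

Atomic conditions:
  GPA ≤ 3.77: 3.86 ≤ 3.77 is false
  academic standing ∈ {probation, warning}: good is not in the set → false
  state resident: yes → true
  credits completed ≥ 117: 145 ≥ 117 is true
  essays submitted ≤ 0: 2 ≤ 0 is false
  NOT renewal applicant: no → true
  FAFSA on file: no → false
  expected family contribution ≥ 9590 USD: 9696 ≥ 9590 is true
  household dependents ≤ 6: 3 ≤ 6 is true
  enrolled full-time: no → false
  renewal applicant: no → false
  declared major ∈ {biology, education, engineering, music}: biology is in the set → true
  leadership role held: yes → true
  expected family contribution ≥ 49139 USD: 9696 ≥ 49139 is false
  expected family contribution = 13837 USD: 9696 == 13837 is false
  academic standing ∈ {good, probation}: good is in the set → true
Combine:
[1.1] false → false (antecedent false ⇒ implication holds) = true
[1.2] true AND true = true
[1.3] false OR true = true
[1.4.1.1] false AND true AND true = false
[1.4.1] NOT false = true
[1.4] NOT true = false
[1] true AND true AND true AND false = false
[2.1.1.1] false OR false = false
[2.1.1] NOT false = true
[2.1.2.1] true AND true = true
[2.1.2] NOT true = false
[2.1] exactly-one(true, false) = true
[2.2.2] false OR false = false
[2.2.3] exactly-one(true, true) = false
[2.2] false OR false OR false = false
[2] exactly-one(true, false) = true
[root] false AND true = false
Overall: false → declined

Declined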